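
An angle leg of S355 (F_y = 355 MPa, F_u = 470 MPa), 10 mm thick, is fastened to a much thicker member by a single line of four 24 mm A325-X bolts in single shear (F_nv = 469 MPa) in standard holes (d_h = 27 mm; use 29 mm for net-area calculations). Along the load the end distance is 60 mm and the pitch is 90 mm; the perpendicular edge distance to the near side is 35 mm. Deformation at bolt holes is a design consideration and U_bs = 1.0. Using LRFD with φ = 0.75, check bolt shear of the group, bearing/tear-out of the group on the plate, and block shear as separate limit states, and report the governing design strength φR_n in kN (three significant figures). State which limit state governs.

Bolt shear: A_b = π·24²/4 = 452.4 mm²; R_n = 469 × 452.4 × 4 × 1 / 1000 = 848.7 kN → 0.75 × 848.7 = 637 kN.
Bearing: edge l_c = 46.5, r_n = 262.3 kN; interior l_c = 63, r_n = 270.7 kN; R_n = 262.3 + 3·270.7 = 1074 kN → 806 kN.
Block shear: A_gv = 3300, A_nv = 2285, A_nt = 205 mm²; R_n = min(0.6F_uA_nv, 0.6F_yA_gv) + U_bs·F_u·A_nt = 740.7 kN → 556 kN.
Block shear governs: 556 kN.

556 kN (block shear governs)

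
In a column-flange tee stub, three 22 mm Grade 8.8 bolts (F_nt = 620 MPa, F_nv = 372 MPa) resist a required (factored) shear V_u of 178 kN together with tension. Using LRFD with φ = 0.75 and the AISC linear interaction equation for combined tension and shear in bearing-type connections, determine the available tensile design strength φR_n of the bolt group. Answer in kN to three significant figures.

A_b = π·22²/4 = 380.1 mm²; f_rv = 178 × 1000 / (3 × 380.1) = 156.1 MPa.
F'_nt = 1.3 F_nt − (F_nt / φF_nv) f_rv = 1.3·620 − (620/(0.75·372))·156.1 = 459.1 MPa, capped at F_nt → F'_nt = 459.1 MPa.
R_n = F'_nt · A_b · n = 459.1 × 380.1 × 3 / 1000 = 523.6 kN.
Design strength φR_n = 0.75 × 523.6 = 393 kN.

393 kN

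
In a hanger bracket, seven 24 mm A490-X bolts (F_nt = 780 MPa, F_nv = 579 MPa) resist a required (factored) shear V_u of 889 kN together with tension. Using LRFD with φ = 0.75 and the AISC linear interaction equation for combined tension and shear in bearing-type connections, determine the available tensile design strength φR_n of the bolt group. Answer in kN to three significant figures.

1210 kN

A_b = π·24²/4 = 452.4 mm²; f_rv = 889 × 1000 / (7 × 452.4) = 280.7 MPa.
F'_nt = 1.3 F_nt − (F_nt / φF_nv) f_rv = 1.3·780 − (780/(0.75·579))·280.7 = 509.7 MPa, capped at F_nt → F'_nt = 509.7 MPa.
R_n = F'_nt · A_b · n = 509.7 × 452.4 × 7 / 1000 = 1614 kN.
Design strength φR_n = 0.75 × 1614 = 1210 kN.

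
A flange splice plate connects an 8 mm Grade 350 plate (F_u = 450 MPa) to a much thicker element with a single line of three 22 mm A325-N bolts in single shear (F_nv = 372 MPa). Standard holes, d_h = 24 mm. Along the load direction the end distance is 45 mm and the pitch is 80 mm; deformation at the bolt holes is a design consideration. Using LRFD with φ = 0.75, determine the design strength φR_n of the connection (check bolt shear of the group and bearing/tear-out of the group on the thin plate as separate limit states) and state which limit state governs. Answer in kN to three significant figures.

Bolt shear: A_b = π·22²/4 = 380.1 mm²; R_n = 372 × 380.1 × 3 × 1 / 1000 = 424.2 kN → 0.75 × 424.2 = 318 kN.
Bearing (1.2 l_c t F_u ≤ 2.4 d t F_u): upper limit = 2.4·22·8·450 / 1000 = 190.1 kN.
  Edge l_c = 45 − 24/2 = 33 → r_n = 142.6 kN; interior l_c = 80 − 24 = 56 → r_n = 190.1 kN.
  R_n,bearing = 1·142.6 + 2·190.1 = 522.7 kN → 0.75 × 522.7 = 392 kN.
Bolt shear governs: 318 kN.

318 kN (bolt shear governs)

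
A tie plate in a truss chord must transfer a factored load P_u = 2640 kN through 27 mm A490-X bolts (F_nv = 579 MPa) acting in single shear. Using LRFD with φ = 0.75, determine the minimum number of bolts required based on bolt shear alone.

A_b = π·27²/4 = 572.6 mm².
Per-bolt design strength φR_n = 0.75 × 579 × 572.6 × 1 / 1000 = 248.6 kN.
n ≥ 2640 / 248.6 = 10.62 → use 11 bolts.

11 bolts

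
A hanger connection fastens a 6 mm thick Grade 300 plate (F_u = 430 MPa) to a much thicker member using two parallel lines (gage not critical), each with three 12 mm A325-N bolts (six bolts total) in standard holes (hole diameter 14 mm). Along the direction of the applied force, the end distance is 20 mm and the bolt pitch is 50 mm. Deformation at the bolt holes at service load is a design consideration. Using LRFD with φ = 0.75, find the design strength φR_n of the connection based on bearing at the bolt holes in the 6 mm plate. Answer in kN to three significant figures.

Per bolt r_n = 1.2 l_c t F_u ≤ 2.4 d t F_u; upper limit = 2.4 × 12 × 6 × 430 / 1000 = 74.3 kN.
Edge bolt: l_c = 20 − 14/2 = 13 mm → 1.2 × 13 × 6 × 430 / 1000 = 40.25 → r_n = 40.25 kN.
Interior bolts: l_c = 50 − 14 = 36 mm → 1.2 × 36 × 6 × 430 / 1000 = 111.5 → r_n = 74.3 kN.
R_n = 2 × 40.25 + 4 × 74.3 = 377.7 kN.
Design strength φR_n = 0.75 × 377.7 = 283 kN.

283 kN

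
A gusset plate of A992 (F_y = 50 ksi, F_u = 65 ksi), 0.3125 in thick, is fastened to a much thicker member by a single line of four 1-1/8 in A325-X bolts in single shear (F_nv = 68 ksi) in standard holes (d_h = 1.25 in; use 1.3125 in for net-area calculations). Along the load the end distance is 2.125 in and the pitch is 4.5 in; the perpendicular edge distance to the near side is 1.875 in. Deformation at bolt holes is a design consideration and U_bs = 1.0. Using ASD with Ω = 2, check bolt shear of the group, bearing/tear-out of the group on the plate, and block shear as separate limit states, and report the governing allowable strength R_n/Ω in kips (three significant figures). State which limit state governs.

79.6 kips (block shear governs)

Bolt shear: A_b = π·1.125²/4 = 0.994 in²; R_n = 68 × 0.994 × 4 × 1 = 270.4 kips → 270.4 / 2 = 135 kips.
Bearing: edge l_c = 1.5, r_n = 36.56 kips; interior l_c = 3.25, r_n = 54.84 kips; R_n = 36.56 + 3·54.84 = 201.1 kips → 101 kips.
Block shear: A_gv = 4.883, A_nv = 3.447, A_nt = 0.3809 in²; R_n = min(0.6F_uA_nv, 0.6F_yA_gv) + U_bs·F_u·A_nt = 159.2 kips → 79.6 kips.
Block shear governs: 79.6 kips.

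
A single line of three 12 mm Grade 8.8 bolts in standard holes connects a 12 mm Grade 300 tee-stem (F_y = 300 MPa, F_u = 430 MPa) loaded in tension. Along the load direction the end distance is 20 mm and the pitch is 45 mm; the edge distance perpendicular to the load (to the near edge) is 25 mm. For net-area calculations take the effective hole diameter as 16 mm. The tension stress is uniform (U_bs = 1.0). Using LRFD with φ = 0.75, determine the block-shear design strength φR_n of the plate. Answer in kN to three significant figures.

228 kN

Shear plane L_v = 20 + 2·45 = 110 mm; A_gv = 110 × 12 = 1320 mm².
A_nv = (110 − 2.5·16) × 12 = 840 mm².
A_nt = (25 − 0.5·16) × 12 = 204 mm².
0.6 F_u A_nv = 216.7 kN; 0.6 F_y A_gv = 237.6 kN → shear rupture governs the shear term.
R_n = 216.7 + 1.0 × 430 × 204 / 1000 = 304.4 kN.
Design strength φR_n = 0.75 × 304.4 = 228 kN.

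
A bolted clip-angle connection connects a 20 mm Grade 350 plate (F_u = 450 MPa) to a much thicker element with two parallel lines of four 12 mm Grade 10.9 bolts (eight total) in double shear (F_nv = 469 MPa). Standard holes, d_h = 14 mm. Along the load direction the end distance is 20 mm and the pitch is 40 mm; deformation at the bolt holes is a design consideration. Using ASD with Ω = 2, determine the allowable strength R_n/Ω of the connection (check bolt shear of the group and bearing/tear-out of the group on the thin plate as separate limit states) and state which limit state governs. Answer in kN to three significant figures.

424 kN (bolt shear governs)

Bolt shear: A_b = π·12²/4 = 113.1 mm²; R_n = 469 × 113.1 × 8 × 2 / 1000 = 848.7 kN → 848.7 / 2 = 424 kN.
Bearing (1.2 l_c t F_u ≤ 2.4 d t F_u): upper limit = 2.4·12·20·450 / 1000 = 259.2 kN.
  Edge l_c = 20 − 14/2 = 13 → r_n = 140.4 kN; interior l_c = 40 − 14 = 26 → r_n = 259.2 kN.
  R_n,bearing = 2·140.4 + 6·259.2 = 1836 kN → 1836 / 2 = 918 kN.
Bolt shear governs: 424 kN.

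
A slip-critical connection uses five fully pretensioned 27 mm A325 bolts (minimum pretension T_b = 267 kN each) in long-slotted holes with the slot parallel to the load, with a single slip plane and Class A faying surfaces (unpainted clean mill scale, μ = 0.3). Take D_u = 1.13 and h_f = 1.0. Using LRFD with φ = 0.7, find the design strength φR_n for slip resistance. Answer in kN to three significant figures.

R_n = μ · D_u · h_f · T_b · n_s · n_b = 0.3 × 1.13 × 1.0 × 267 × 1 × 5 = 452.6 kN.
Design strength φR_n = 0.7 × 452.6 = 317 kN.

317 kN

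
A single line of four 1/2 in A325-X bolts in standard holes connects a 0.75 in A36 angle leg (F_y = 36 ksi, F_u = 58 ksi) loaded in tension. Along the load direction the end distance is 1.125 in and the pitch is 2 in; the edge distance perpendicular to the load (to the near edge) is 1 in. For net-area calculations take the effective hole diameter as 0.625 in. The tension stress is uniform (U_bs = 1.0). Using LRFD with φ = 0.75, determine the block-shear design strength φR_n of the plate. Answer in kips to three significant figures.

Shear plane L_v = 1.125 + 3·2 = 7.125 in; A_gv = 7.125 × 0.75 = 5.344 in².
A_nv = (7.125 − 3.5·0.625) × 0.75 = 3.703 in².
A_nt = (1 − 0.5·0.625) × 0.75 = 0.5156 in².
0.6 F_u A_nv = 128.9 kips; 0.6 F_y A_gv = 115.4 kips → shear yielding governs the shear term.
R_n = 115.4 + 1.0 × 58 × 0.5156 = 145.3 kips.
Design strength φR_n = 0.75 × 145.3 = 109 kips.

109 kips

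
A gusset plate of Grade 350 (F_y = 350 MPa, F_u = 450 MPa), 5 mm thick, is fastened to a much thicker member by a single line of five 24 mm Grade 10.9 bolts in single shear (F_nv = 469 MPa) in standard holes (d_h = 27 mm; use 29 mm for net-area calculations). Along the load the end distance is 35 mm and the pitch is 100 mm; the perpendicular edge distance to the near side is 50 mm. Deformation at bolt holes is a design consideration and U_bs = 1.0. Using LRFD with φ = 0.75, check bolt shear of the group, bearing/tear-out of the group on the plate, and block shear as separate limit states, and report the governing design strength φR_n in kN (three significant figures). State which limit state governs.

Bolt shear: A_b = π·24²/4 = 452.4 mm²; R_n = 469 × 452.4 × 5 × 1 / 1000 = 1061 kN → 0.75 × 1061 = 796 kN.
Bearing: edge l_c = 21.5, r_n = 58.05 kN; interior l_c = 73, r_n = 129.6 kN; R_n = 58.05 + 4·129.6 = 576.4 kN → 432 kN.
Block shear: A_gv = 2175, A_nv = 1522, A_nt = 177.5 mm²; R_n = min(0.6F_uA_nv, 0.6F_yA_gv) + U_bs·F_u·A_nt = 490.9 kN → 368 kN.
Block shear governs: 368 kN.

368 kN (block shear governs)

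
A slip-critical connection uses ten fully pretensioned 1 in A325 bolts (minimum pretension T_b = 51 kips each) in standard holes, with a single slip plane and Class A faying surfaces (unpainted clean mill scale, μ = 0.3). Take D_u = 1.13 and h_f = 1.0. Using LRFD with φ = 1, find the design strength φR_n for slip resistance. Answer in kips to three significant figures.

173 kips

R_n = μ · D_u · h_f · T_b · n_s · n_b = 0.3 × 1.13 × 1.0 × 51 × 1 × 10 = 172.9 kips.
Design strength φR_n = 1 × 172.9 = 173 kips.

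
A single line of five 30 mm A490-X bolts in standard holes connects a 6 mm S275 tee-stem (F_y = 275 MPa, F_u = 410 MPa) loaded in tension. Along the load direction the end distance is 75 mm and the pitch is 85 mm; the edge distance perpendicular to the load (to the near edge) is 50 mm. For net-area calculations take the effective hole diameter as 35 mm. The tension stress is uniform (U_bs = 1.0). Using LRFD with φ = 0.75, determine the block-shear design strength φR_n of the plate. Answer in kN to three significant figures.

Shear plane L_v = 75 + 4·85 = 415 mm; A_gv = 415 × 6 = 2490 mm².
A_nv = (415 − 4.5·35) × 6 = 1545 mm².
A_nt = (50 − 0.5·35) × 6 = 195 mm².
0.6 F_u A_nv = 380.1 kN; 0.6 F_y A_gv = 410.9 kN → shear rupture governs the shear term.
R_n = 380.1 + 1.0 × 410 × 195 / 1000 = 460 kN.
Design strength φR_n = 0.75 × 460 = 345 kN.

345 kN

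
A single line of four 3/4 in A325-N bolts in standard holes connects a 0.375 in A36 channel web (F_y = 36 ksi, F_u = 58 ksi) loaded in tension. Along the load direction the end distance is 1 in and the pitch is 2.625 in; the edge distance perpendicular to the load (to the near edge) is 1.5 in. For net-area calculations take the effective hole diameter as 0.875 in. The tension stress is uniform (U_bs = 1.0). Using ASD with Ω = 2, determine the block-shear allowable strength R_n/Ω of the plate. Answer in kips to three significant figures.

47.5 kips

Shear plane L_v = 1 + 3·2.625 = 8.875 in; A_gv = 8.875 × 0.375 = 3.328 in².
A_nv = (8.875 − 3.5·0.875) × 0.375 = 2.18 in².
A_nt = (1.5 − 0.5·0.875) × 0.375 = 0.3984 in².
0.6 F_u A_nv = 75.85 kips; 0.6 F_y A_gv = 71.89 kips → shear yielding governs the shear term.
R_n = 71.89 + 1.0 × 58 × 0.3984 = 95 kips.
Allowable strength R_n/Ω = 95 / 2 = 47.5 kips.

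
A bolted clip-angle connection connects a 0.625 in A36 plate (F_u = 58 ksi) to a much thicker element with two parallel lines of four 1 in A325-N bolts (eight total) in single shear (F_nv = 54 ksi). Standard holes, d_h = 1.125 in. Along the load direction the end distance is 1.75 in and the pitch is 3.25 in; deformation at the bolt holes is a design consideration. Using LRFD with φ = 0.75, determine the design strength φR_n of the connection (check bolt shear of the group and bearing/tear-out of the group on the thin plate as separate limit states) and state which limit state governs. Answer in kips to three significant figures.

Bolt shear: A_b = π·1²/4 = 0.7854 in²; R_n = 54 × 0.7854 × 8 × 1 = 339.3 kips → 0.75 × 339.3 = 254 kips.
Bearing (1.2 l_c t F_u ≤ 2.4 d t F_u): upper limit = 2.4·1·0.625·58 = 87 kips.
  Edge l_c = 1.75 − 1.125/2 = 1.188 → r_n = 51.66 kips; interior l_c = 3.25 − 1.125 = 2.125 → r_n = 87 kips.
  R_n,bearing = 2·51.66 + 6·87 = 625.3 kips → 0.75 × 625.3 = 469 kips.
Bolt shear governs: 254 kips.

254 kips (bolt shear governs)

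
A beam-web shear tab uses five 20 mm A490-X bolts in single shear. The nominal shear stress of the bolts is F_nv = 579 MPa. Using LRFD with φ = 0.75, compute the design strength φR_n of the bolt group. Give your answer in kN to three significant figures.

A_b = π × 20² / 4 = 314.2 mm².
R_n = F_nv · A_b · n · n_s = 579 × 314.2 × 5 × 1 / 1000 = 909.5 kN.
Design strength φR_n = 0.75 × 909.5 = 682 kN.

682 kN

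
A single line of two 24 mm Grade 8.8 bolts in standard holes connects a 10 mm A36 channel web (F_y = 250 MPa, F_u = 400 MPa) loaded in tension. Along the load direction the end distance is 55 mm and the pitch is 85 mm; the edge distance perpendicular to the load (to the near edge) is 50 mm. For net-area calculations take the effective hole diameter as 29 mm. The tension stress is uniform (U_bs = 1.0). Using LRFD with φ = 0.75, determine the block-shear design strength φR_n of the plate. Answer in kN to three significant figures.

264 kN

Shear plane L_v = 55 + 1·85 = 140 mm; A_gv = 140 × 10 = 1400 mm².
A_nv = (140 − 1.5·29) × 10 = 965 mm².
A_nt = (50 − 0.5·29) × 10 = 355 mm².
0.6 F_u A_nv = 231.6 kN; 0.6 F_y A_gv = 210 kN → shear yielding governs the shear term.
R_n = 210 + 1.0 × 400 × 355 / 1000 = 352 kN.
Design strength φR_n = 0.75 × 352 = 264 kN.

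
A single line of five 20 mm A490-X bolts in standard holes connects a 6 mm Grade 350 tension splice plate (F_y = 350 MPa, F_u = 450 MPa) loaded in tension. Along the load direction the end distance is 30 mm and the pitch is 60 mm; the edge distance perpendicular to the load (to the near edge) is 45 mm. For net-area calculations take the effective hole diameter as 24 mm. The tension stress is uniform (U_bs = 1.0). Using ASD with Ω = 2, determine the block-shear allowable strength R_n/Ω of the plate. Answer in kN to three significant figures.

Shear plane L_v = 30 + 4·60 = 270 mm; A_gv = 270 × 6 = 1620 mm².
A_nv = (270 − 4.5·24) × 6 = 972 mm².
A_nt = (45 − 0.5·24) × 6 = 198 mm².
0.6 F_u A_nv = 262.4 kN; 0.6 F_y A_gv = 340.2 kN → shear rupture governs the shear term.
R_n = 262.4 + 1.0 × 450 × 198 / 1000 = 351.5 kN.
Allowable strength R_n/Ω = 351.5 / 2 = 176 kN.

176 kN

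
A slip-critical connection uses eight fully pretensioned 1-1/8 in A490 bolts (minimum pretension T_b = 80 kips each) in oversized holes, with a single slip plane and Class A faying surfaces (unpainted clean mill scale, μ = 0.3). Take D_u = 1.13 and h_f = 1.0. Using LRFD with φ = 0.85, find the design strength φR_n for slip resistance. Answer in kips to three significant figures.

R_n = μ · D_u · h_f · T_b · n_s · n_b = 0.3 × 1.13 × 1.0 × 80 × 1 × 8 = 217 kips.
Design strength φR_n = 0.85 × 217 = 184 kips.

184 kips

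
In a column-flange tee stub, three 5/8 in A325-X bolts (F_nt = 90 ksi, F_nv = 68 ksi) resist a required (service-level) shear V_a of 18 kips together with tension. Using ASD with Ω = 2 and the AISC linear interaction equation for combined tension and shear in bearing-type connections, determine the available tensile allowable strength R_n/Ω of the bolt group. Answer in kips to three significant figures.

A_b = π·0.625²/4 = 0.3068 in²; f_rv = 18 / (3 × 0.3068) = 19.56 ksi.
F'_nt = 1.3 F_nt − (Ω F_nt / F_nv) f_rv = 1.3·90 − (2·90/68)·19.56 = 65.23 ksi, capped at F_nt → F'_nt = 65.23 ksi.
R_n = F'_nt · A_b · n = 65.23 × 0.3068 × 3 = 60.04 kips.
Allowable strength R_n/Ω = 60.04 / 2 = 30 kips.

30 kips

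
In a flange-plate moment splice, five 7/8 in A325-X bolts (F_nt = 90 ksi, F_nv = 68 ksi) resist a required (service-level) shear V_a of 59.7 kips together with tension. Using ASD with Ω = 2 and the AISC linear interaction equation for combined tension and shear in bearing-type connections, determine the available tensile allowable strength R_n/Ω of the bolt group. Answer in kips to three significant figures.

96.9 kips

A_b = π·0.875²/4 = 0.6013 in²; f_rv = 59.7 / (5 × 0.6013) = 19.86 ksi.
F'_nt = 1.3 F_nt − (Ω F_nt / F_nv) f_rv = 1.3·90 − (2·90/68)·19.86 = 64.44 ksi, capped at F_nt → F'_nt = 64.44 ksi.
R_n = F'_nt · A_b · n = 64.44 × 0.6013 × 5 = 193.7 kips.
Allowable strength R_n/Ω = 193.7 / 2 = 96.9 kips.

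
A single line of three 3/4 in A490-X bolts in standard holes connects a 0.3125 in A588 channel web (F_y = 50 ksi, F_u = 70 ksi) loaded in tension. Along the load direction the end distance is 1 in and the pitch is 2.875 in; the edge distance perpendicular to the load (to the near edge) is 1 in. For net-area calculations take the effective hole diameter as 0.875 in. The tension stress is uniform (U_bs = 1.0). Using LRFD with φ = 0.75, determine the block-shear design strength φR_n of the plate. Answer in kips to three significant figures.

Shear plane L_v = 1 + 2·2.875 = 6.75 in; A_gv = 6.75 × 0.3125 = 2.109 in².
A_nv = (6.75 − 2.5·0.875) × 0.3125 = 1.426 in².
A_nt = (1 − 0.5·0.875) × 0.3125 = 0.1758 in².
0.6 F_u A_nv = 59.88 kips; 0.6 F_y A_gv = 63.28 kips → shear rupture governs the shear term.
R_n = 59.88 + 1.0 × 70 × 0.1758 = 72.19 kips.
Design strength φR_n = 0.75 × 72.19 = 54.1 kips.

54.1 kips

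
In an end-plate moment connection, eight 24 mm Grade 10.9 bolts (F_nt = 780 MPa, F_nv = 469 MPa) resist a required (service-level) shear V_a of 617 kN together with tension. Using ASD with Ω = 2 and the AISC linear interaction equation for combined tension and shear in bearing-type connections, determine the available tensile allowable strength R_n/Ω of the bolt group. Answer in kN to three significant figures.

809 kN

A_b = π·24²/4 = 452.4 mm²; f_rv = 617 × 1000 / (8 × 452.4) = 170.5 MPa.
F'_nt = 1.3 F_nt − (Ω F_nt / F_nv) f_rv = 1.3·780 − (2·780/469)·170.5 = 446.9 MPa, capped at F_nt → F'_nt = 446.9 MPa.
R_n = F'_nt · A_b · n = 446.9 × 452.4 × 8 / 1000 = 1618 kN.
Allowable strength R_n/Ω = 1618 / 2 = 809 kN.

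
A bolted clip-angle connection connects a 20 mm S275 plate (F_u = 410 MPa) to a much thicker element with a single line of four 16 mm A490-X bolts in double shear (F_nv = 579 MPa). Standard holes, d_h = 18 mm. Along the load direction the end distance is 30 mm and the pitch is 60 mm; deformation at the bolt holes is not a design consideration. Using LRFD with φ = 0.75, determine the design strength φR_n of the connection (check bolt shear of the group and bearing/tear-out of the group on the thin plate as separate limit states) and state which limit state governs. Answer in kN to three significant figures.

698 kN (bolt shear governs)

Bolt shear: A_b = π·16²/4 = 201.1 mm²; R_n = 579 × 201.1 × 4 × 2 / 1000 = 931.3 kN → 0.75 × 931.3 = 698 kN.
Bearing (1.5 l_c t F_u ≤ 3.0 d t F_u): upper limit = 3.0·16·20·410 / 1000 = 393.6 kN.
  Edge l_c = 30 − 18/2 = 21 → r_n = 258.3 kN; interior l_c = 60 − 18 = 42 → r_n = 393.6 kN.
  R_n,bearing = 1·258.3 + 3·393.6 = 1439 kN → 0.75 × 1439 = 1080 kN.
Bolt shear governs: 698 kN.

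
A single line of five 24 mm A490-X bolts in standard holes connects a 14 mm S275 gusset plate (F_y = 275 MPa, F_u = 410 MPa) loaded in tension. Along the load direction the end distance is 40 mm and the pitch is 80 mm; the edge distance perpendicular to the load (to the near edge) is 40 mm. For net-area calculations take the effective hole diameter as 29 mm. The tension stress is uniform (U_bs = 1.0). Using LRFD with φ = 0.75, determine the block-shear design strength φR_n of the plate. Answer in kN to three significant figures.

Shear plane L_v = 40 + 4·80 = 360 mm; A_gv = 360 × 14 = 5040 mm².
A_nv = (360 − 4.5·29) × 14 = 3213 mm².
A_nt = (40 − 0.5·29) × 14 = 357 mm².
0.6 F_u A_nv = 790.4 kN; 0.6 F_y A_gv = 831.6 kN → shear rupture governs the shear term.
R_n = 790.4 + 1.0 × 410 × 357 / 1000 = 936.8 kN.
Design strength φR_n = 0.75 × 936.8 = 703 kN.

703 kN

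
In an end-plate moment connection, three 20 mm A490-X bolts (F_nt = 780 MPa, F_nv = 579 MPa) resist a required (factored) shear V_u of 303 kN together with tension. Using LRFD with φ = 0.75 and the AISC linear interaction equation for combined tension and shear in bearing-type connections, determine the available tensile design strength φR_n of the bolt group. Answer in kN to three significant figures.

309 kN

A_b = π·20²/4 = 314.2 mm²; f_rv = 303 × 1000 / (3 × 314.2) = 321.5 MPa.
F'_nt = 1.3 F_nt − (F_nt / φF_nv) f_rv = 1.3·780 − (780/(0.75·579))·321.5 = 436.5 MPa, capped at F_nt → F'_nt = 436.5 MPa.
R_n = F'_nt · A_b · n = 436.5 × 314.2 × 3 / 1000 = 411.4 kN.
Design strength φR_n = 0.75 × 411.4 = 309 kN.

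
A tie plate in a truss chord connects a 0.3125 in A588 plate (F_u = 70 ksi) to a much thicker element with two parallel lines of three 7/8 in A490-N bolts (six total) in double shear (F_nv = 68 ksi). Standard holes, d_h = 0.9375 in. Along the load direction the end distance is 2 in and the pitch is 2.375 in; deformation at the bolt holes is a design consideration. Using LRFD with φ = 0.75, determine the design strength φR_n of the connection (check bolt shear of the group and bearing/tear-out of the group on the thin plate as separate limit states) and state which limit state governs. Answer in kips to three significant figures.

Bolt shear: A_b = π·0.875²/4 = 0.6013 in²; R_n = 68 × 0.6013 × 6 × 2 = 490.7 kips → 0.75 × 490.7 = 368 kips.
Bearing (1.2 l_c t F_u ≤ 2.4 d t F_u): upper limit = 2.4·0.875·0.3125·70 = 45.94 kips.
  Edge l_c = 2 − 0.9375/2 = 1.531 → r_n = 40.2 kips; interior l_c = 2.375 − 0.9375 = 1.438 → r_n = 37.73 kips.
  R_n,bearing = 2·40.2 + 4·37.73 = 231.3 kips → 0.75 × 231.3 = 173 kips.
Bearing governs: 173 kips.

173 kips (bearing governs)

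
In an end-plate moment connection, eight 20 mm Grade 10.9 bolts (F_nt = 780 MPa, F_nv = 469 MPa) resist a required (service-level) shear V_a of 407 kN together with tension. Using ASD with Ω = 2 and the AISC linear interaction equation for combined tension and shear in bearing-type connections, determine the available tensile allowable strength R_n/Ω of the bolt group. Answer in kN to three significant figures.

597 kN

A_b = π·20²/4 = 314.2 mm²; f_rv = 407 × 1000 / (8 × 314.2) = 161.9 MPa.
F'_nt = 1.3 F_nt − (Ω F_nt / F_nv) f_rv = 1.3·780 − (2·780/469)·161.9 = 475.4 MPa, capped at F_nt → F'_nt = 475.4 MPa.
R_n = F'_nt · A_b · n = 475.4 × 314.2 × 8 / 1000 = 1195 kN.
Allowable strength R_n/Ω = 1195 / 2 = 597 kN.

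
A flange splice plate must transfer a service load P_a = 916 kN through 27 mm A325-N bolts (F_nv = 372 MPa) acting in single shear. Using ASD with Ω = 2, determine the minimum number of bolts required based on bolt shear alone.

A_b = π·27²/4 = 572.6 mm².
Per-bolt allowable strength R_n/Ω = 372 × 572.6 × 1 / 1000 / 2 = 106.5 kN.
n ≥ 916 / 106.5 = 8.601 → use 9 bolts.

9 bolts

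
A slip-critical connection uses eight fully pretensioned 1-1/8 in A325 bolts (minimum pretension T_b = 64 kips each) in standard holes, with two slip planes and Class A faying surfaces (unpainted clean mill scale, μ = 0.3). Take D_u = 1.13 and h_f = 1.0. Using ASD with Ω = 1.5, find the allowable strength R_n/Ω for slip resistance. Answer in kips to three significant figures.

R_n = μ · D_u · h_f · T_b · n_s · n_b = 0.3 × 1.13 × 1.0 × 64 × 2 × 8 = 347.1 kips.
Allowable strength R_n/Ω = 347.1 / 1.5 = 231 kips.

231 kips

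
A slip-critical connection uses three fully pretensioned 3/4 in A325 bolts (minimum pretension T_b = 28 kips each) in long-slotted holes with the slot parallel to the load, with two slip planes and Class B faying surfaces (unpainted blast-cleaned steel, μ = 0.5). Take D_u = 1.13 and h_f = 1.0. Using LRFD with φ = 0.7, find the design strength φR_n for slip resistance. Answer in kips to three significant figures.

R_n = μ · D_u · h_f · T_b · n_s · n_b = 0.5 × 1.13 × 1.0 × 28 × 2 × 3 = 94.92 kips.
Design strength φR_n = 0.7 × 94.92 = 66.4 kips.

66.4 kips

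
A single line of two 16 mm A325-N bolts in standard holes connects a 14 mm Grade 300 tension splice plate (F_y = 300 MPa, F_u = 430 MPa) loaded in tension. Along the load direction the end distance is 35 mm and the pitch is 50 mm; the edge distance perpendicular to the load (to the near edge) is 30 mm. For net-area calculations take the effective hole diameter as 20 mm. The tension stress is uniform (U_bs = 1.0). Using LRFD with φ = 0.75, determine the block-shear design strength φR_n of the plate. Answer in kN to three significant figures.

Shear plane L_v = 35 + 1·50 = 85 mm; A_gv = 85 × 14 = 1190 mm².
A_nv = (85 − 1.5·20) × 14 = 770 mm².
A_nt = (30 − 0.5·20) × 14 = 280 mm².
0.6 F_u A_nv = 198.7 kN; 0.6 F_y A_gv = 214.2 kN → shear rupture governs the shear term.
R_n = 198.7 + 1.0 × 430 × 280 / 1000 = 319.1 kN.
Design strength φR_n = 0.75 × 319.1 = 239 kN.

239 kN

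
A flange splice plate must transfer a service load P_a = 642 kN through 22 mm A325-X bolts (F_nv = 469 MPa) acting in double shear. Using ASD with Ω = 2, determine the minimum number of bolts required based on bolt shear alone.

4 bolts

A_b = π·22²/4 = 380.1 mm².
Per-bolt allowable strength R_n/Ω = 469 × 380.1 × 2 / 1000 / 2 = 178.3 kN.
n ≥ 642 / 178.3 = 3.601 → use 4 bolts.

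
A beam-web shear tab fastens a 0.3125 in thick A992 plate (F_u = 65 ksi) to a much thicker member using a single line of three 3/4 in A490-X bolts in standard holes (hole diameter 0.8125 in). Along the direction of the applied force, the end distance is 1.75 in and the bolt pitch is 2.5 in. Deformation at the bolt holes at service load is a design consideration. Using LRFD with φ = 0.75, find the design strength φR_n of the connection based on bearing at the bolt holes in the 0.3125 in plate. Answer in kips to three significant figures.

79.4 kips

Per bolt r_n = 1.2 l_c t F_u ≤ 2.4 d t F_u; upper limit = 2.4 × 0.75 × 0.3125 × 65 = 36.56 kips.
Edge bolt: l_c = 1.75 − 0.8125/2 = 1.344 in → 1.2 × 1.344 × 0.3125 × 65 = 32.75 → r_n = 32.75 kips.
Interior bolts: l_c = 2.5 − 0.8125 = 1.688 in → 1.2 × 1.688 × 0.3125 × 65 = 41.13 → r_n = 36.56 kips.
R_n = 1 × 32.75 + 2 × 36.56 = 105.9 kips.
Design strength φR_n = 0.75 × 105.9 = 79.4 kips.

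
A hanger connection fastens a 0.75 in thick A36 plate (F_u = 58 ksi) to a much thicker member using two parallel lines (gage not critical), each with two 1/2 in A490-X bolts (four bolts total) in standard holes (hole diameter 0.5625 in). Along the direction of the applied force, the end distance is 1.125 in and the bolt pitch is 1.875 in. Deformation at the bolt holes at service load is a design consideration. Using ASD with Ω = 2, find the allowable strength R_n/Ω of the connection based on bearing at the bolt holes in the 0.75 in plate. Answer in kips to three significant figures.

96.2 kips

Per bolt r_n = 1.2 l_c t F_u ≤ 2.4 d t F_u; upper limit = 2.4 × 0.5 × 0.75 × 58 = 52.2 kips.
Edge bolt: l_c = 1.125 − 0.5625/2 = 0.8438 in → 1.2 × 0.8438 × 0.75 × 58 = 44.04 → r_n = 44.04 kips.
Interior bolts: l_c = 1.875 − 0.5625 = 1.312 in → 1.2 × 1.312 × 0.75 × 58 = 68.51 → r_n = 52.2 kips.
R_n = 2 × 44.04 + 2 × 52.2 = 192.5 kips.
Allowable strength R_n/Ω = 192.5 / 2 = 96.2 kips.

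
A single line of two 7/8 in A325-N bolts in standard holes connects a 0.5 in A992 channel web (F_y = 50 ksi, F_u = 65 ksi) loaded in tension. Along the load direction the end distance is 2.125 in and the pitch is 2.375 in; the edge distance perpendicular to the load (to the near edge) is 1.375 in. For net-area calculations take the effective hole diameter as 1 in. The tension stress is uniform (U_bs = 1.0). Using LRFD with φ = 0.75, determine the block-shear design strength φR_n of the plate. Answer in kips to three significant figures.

65.2 kips

Shear plane L_v = 2.125 + 1·2.375 = 4.5 in; A_gv = 4.5 × 0.5 = 2.25 in².
A_nv = (4.5 − 1.5·1) × 0.5 = 1.5 in².
A_nt = (1.375 − 0.5·1) × 0.5 = 0.4375 in².
0.6 F_u A_nv = 58.5 kips; 0.6 F_y A_gv = 67.5 kips → shear rupture governs the shear term.
R_n = 58.5 + 1.0 × 65 × 0.4375 = 86.94 kips.
Design strength φR_n = 0.75 × 86.94 = 65.2 kips.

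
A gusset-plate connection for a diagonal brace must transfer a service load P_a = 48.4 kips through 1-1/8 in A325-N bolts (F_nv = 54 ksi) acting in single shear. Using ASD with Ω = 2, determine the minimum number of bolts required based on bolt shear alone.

2 bolts

A_b = π·1.125²/4 = 0.994 in².
Per-bolt allowable strength R_n/Ω = 54 × 0.994 × 1 / 2 = 26.84 kips.
n ≥ 48.4 / 26.84 = 1.803 → use 2 bolts.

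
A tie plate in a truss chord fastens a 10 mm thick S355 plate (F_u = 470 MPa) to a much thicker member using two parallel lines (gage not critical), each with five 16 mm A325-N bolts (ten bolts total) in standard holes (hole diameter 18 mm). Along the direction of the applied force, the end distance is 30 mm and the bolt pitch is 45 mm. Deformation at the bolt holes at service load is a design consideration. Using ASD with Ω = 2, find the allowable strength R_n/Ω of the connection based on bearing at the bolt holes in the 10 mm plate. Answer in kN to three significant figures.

728 kN

Per bolt r_n = 1.2 l_c t F_u ≤ 2.4 d t F_u; upper limit = 2.4 × 16 × 10 × 470 / 1000 = 180.5 kN.
Edge bolt: l_c = 30 − 18/2 = 21 mm → 1.2 × 21 × 10 × 470 / 1000 = 118.4 → r_n = 118.4 kN.
Interior bolts: l_c = 45 − 18 = 27 mm → 1.2 × 27 × 10 × 470 / 1000 = 152.3 → r_n = 152.3 kN.
R_n = 2 × 118.4 + 8 × 152.3 = 1455 kN.
Allowable strength R_n/Ω = 1455 / 2 = 728 kN.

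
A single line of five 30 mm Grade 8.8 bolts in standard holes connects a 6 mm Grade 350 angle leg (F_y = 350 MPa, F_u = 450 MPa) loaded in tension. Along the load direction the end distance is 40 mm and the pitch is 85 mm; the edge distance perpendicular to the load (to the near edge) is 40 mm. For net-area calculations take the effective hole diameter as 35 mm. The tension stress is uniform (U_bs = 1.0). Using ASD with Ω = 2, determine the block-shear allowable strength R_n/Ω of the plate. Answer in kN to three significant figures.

Shear plane L_v = 40 + 4·85 = 380 mm; A_gv = 380 × 6 = 2280 mm².
A_nv = (380 − 4.5·35) × 6 = 1335 mm².
A_nt = (40 − 0.5·35) × 6 = 135 mm².
0.6 F_u A_nv = 360.4 kN; 0.6 F_y A_gv = 478.8 kN → shear rupture governs the shear term.
R_n = 360.4 + 1.0 × 450 × 135 / 1000 = 421.2 kN.
Allowable strength R_n/Ω = 421.2 / 2 = 211 kN.

211 kN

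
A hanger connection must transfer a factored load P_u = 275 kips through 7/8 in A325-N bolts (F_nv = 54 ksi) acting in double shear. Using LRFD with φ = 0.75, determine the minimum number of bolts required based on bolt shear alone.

6 bolts

A_b = π·0.875²/4 = 0.6013 in².
Per-bolt design strength φR_n = 0.75 × 54 × 0.6013 × 2 = 48.71 kips.
n ≥ 275 / 48.71 = 5.646 → use 6 bolts.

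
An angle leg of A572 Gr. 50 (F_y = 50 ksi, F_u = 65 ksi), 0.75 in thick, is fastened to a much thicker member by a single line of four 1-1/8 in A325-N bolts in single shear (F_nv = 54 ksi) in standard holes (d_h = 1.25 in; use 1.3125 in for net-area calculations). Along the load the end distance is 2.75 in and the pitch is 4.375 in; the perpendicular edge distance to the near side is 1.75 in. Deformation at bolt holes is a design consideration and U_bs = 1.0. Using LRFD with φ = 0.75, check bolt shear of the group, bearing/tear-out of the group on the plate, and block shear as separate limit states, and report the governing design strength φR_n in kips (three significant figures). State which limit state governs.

161 kips (bolt shear governs)

Bolt shear: A_b = π·1.125²/4 = 0.994 in²; R_n = 54 × 0.994 × 4 × 1 = 214.7 kips → 0.75 × 214.7 = 161 kips.
Bearing: edge l_c = 2.125, r_n = 124.3 kips; interior l_c = 3.125, r_n = 131.6 kips; R_n = 124.3 + 3·131.6 = 519.2 kips → 389 kips.
Block shear: A_gv = 11.91, A_nv = 8.461, A_nt = 0.8203 in²; R_n = min(0.6F_uA_nv, 0.6F_yA_gv) + U_bs·F_u·A_nt = 383.3 kips → 287 kips.
Bolt shear governs: 161 kips.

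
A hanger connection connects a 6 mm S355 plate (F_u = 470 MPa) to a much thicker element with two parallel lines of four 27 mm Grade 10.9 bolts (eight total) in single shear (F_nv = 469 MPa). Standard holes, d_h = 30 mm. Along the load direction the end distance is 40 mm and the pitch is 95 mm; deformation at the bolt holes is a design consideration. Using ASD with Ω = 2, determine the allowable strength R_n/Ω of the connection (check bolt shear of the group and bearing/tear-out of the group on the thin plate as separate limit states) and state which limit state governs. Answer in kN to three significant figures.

Bolt shear: A_b = π·27²/4 = 572.6 mm²; R_n = 469 × 572.6 × 8 × 1 / 1000 = 2148 kN → 2148 / 2 = 1070 kN.
Bearing (1.2 l_c t F_u ≤ 2.4 d t F_u): upper limit = 2.4·27·6·470 / 1000 = 182.7 kN.
  Edge l_c = 40 − 30/2 = 25 → r_n = 84.6 kN; interior l_c = 95 − 30 = 65 → r_n = 182.7 kN.
  R_n,bearing = 2·84.6 + 6·182.7 = 1266 kN → 1266 / 2 = 633 kN.
Bearing governs: 633 kN.

633 kN (bearing governs)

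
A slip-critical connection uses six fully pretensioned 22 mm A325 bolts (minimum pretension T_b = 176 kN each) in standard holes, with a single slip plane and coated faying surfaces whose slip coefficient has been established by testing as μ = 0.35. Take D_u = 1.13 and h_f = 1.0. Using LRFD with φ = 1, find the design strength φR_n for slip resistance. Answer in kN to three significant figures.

418 kN

R_n = μ · D_u · h_f · T_b · n_s · n_b = 0.35 × 1.13 × 1.0 × 176 × 1 × 6 = 417.6 kN.
Design strength φR_n = 1 × 417.6 = 418 kN.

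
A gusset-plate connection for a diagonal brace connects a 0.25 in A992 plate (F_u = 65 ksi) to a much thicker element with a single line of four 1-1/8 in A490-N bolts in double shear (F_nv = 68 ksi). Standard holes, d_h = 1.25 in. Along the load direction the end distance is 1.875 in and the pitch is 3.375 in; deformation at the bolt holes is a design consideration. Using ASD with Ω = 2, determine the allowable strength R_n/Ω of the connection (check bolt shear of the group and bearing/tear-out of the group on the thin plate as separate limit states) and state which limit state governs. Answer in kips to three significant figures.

Bolt shear: A_b = π·1.125²/4 = 0.994 in²; R_n = 68 × 0.994 × 4 × 2 = 540.7 kips → 540.7 / 2 = 270 kips.
Bearing (1.2 l_c t F_u ≤ 2.4 d t F_u): upper limit = 2.4·1.125·0.25·65 = 43.87 kips.
  Edge l_c = 1.875 − 1.25/2 = 1.25 → r_n = 24.38 kips; interior l_c = 3.375 − 1.25 = 2.125 → r_n = 41.44 kips.
  R_n,bearing = 1·24.38 + 3·41.44 = 148.7 kips → 148.7 / 2 = 74.3 kips.
Bearing governs: 74.3 kips.

74.3 kips (bearing governs)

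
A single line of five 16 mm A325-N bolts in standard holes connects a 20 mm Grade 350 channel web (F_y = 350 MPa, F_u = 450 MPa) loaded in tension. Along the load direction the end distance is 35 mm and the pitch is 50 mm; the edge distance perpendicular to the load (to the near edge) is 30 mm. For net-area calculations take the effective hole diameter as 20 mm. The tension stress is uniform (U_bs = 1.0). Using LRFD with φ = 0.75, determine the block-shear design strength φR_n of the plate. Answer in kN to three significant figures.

Shear plane L_v = 35 + 4·50 = 235 mm; A_gv = 235 × 20 = 4700 mm².
A_nv = (235 − 4.5·20) × 20 = 2900 mm².
A_nt = (30 − 0.5·20) × 20 = 400 mm².
0.6 F_u A_nv = 783 kN; 0.6 F_y A_gv = 987 kN → shear rupture governs the shear term.
R_n = 783 + 1.0 × 450 × 400 / 1000 = 963 kN.
Design strength φR_n = 0.75 × 963 = 722 kN.

722 kN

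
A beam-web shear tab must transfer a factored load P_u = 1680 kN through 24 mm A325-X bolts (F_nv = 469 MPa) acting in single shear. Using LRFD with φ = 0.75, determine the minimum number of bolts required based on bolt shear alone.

11 bolts

A_b = π·24²/4 = 452.4 mm².
Per-bolt design strength φR_n = 0.75 × 469 × 452.4 × 1 / 1000 = 159.1 kN.
n ≥ 1680 / 159.1 = 10.56 → use 11 bolts.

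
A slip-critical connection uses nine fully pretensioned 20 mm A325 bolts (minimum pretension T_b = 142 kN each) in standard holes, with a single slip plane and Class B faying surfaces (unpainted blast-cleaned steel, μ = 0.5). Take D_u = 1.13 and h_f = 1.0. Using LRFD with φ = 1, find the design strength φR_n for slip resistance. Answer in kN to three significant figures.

722 kN

R_n = μ · D_u · h_f · T_b · n_s · n_b = 0.5 × 1.13 × 1.0 × 142 × 1 × 9 = 722.1 kN.
Design strength φR_n = 1 × 722.1 = 722 kN.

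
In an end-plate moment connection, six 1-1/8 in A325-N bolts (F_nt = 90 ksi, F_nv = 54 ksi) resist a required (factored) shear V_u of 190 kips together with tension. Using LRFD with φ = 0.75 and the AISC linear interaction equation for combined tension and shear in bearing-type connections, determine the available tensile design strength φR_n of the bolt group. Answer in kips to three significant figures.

A_b = π·1.125²/4 = 0.994 in²; f_rv = 190 / (6 × 0.994) = 31.86 ksi.
F'_nt = 1.3 F_nt − (F_nt / φF_nv) f_rv = 1.3·90 − (90/(0.75·54))·31.86 = 46.21 ksi, capped at F_nt → F'_nt = 46.21 ksi.
R_n = F'_nt · A_b · n = 46.21 × 0.994 × 6 = 275.6 kips.
Design strength φR_n = 0.75 × 275.6 = 207 kips.

207 kips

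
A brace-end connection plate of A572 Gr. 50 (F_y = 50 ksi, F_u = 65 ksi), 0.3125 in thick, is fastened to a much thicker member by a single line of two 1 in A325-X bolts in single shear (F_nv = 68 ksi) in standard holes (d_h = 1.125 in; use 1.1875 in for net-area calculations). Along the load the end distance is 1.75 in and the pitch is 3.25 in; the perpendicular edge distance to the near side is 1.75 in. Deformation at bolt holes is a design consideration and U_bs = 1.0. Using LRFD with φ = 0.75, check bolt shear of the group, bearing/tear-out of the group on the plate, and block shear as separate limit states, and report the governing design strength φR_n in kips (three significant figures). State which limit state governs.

Bolt shear: A_b = π·1²/4 = 0.7854 in²; R_n = 68 × 0.7854 × 2 × 1 = 106.8 kips → 0.75 × 106.8 = 80.1 kips.
Bearing: edge l_c = 1.188, r_n = 28.95 kips; interior l_c = 2.125, r_n = 48.75 kips; R_n = 28.95 + 1·48.75 = 77.7 kips → 58.3 kips.
Block shear: A_gv = 1.562, A_nv = 1.006, A_nt = 0.3613 in²; R_n = min(0.6F_uA_nv, 0.6F_yA_gv) + U_bs·F_u·A_nt = 62.71 kips → 47 kips.
Block shear governs: 47 kips.

47 kips (block shear governs)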